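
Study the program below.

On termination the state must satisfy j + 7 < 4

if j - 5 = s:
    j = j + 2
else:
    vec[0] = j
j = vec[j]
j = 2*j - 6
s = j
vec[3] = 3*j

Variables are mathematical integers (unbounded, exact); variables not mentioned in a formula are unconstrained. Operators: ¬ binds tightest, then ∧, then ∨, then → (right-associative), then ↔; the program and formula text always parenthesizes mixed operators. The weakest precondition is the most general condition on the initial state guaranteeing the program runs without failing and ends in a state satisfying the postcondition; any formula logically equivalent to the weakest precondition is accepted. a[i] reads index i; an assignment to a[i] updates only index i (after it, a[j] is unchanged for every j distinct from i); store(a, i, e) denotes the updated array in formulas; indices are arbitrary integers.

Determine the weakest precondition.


Working backward. After the program, the postcondition j + 7 < 4 must hold; in canonical form it is j < -3.
Before vec[3] := 3*j: j < -3
Before s := j: j < -3
Before j := 2*j - 6: 2*j < 3
Before j := vec[j]: 2*vec[j] < 3
Then branch requires 2*vec[j + 2] < 3; else branch requires 2*store(vec, 0, j)[j] < 3.
Before the if: (j = s + 5 → 2*vec[j + 2] < 3) ∧ ((¬(j = s + 5)) → 2*store(vec, 0, j)[j] < 3)
Answer: WP = (j = s + 5 → 2*vec[j + 2] < 3) ∧ ((¬(j = s + 5)) → 2*store(vec, 0, j)[j] < 3)


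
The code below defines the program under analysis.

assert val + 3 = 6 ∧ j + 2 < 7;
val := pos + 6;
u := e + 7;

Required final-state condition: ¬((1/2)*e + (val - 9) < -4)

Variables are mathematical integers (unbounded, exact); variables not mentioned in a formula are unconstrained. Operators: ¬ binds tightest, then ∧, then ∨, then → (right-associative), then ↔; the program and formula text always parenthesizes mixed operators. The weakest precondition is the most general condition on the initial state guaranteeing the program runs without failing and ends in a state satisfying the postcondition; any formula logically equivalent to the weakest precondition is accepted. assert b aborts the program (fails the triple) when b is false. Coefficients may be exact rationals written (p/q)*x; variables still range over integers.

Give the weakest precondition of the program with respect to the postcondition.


Working backward. After the program, the postcondition ¬((1/2)*e + (val - 9) < -4) must hold; in canonical form it is ¬((1/2)*e + val < 5).
Before u := e + 7: ¬((1/2)*e + val < 5)
Before val := pos + 6: ¬((1/2)*e + pos < -1)
Before assert val + 3 = 6 ∧ j + 2 < 7: val = 3 ∧ j < 5 ∧ (¬((1/2)*e + pos < -1))
Answer: WP = val = 3 ∧ j < 5 ∧ (¬((1/2)*e + pos < -1))


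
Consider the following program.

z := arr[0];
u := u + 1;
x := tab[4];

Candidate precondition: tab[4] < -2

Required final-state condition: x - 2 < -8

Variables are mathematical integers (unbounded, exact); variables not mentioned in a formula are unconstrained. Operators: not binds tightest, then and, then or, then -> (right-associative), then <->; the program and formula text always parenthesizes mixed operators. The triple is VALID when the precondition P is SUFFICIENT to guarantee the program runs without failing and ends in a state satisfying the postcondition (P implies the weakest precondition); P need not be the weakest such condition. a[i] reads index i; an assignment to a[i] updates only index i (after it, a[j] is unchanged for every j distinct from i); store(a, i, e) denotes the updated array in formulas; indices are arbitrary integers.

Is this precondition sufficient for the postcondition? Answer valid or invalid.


Working backward. After the program, the postcondition x - 2 < -8 must hold; in canonical form it is x < -6.
Before x := tab[4]: tab[4] < -6
Before u := u + 1: tab[4] < -6
Before z := arr[0]: tab[4] < -6
The weakest precondition is tab[4] < -6.
Check whether tab[4] < -2 implies it.
Countermodel: at the initial state tab = {[4] = -3, elsewhere -3}, the precondition holds but the weakest precondition fails.
Answer: invalid


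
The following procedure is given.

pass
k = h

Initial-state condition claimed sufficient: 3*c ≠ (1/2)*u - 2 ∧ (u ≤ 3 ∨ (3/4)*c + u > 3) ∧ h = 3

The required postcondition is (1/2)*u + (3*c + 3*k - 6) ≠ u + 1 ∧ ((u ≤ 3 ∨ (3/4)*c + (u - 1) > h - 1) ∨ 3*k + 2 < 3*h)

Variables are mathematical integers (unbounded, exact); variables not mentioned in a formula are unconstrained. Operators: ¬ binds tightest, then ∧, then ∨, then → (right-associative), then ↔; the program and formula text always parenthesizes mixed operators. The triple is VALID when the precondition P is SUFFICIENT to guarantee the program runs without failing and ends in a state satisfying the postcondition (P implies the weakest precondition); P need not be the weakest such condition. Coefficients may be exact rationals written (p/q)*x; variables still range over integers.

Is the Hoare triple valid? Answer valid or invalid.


Working backward. After the program, the postcondition (1/2)*u + (3*c + 3*k - 6) ≠ u + 1 ∧ ((u ≤ 3 ∨ (3/4)*c + (u - 1) > h - 1) ∨ 3*k + 2 < 3*h) must hold; in canonical form it is 3*c + 3*k ≠ (1/2)*u + 7 ∧ (u ≤ 3 ∨ (3/4)*c + u > h ∨ 3*k < 3*h - 2).
Before k := h: 3*c + 3*h ≠ (1/2)*u + 7 ∧ (u ≤ 3 ∨ (3/4)*c + u > h)
Before skip: 3*c + 3*h ≠ (1/2)*u + 7 ∧ (u ≤ 3 ∨ (3/4)*c + u > h)
The weakest precondition is 3*c + 3*h ≠ (1/2)*u + 7 ∧ (u ≤ 3 ∨ (3/4)*c + u > h).
Check whether 3*c ≠ (1/2)*u - 2 ∧ (u ≤ 3 ∨ (3/4)*c + u > 3) ∧ h = 3 implies it.
Every state satisfying the precondition satisfies the weakest precondition: the implication holds.
Answer: valid


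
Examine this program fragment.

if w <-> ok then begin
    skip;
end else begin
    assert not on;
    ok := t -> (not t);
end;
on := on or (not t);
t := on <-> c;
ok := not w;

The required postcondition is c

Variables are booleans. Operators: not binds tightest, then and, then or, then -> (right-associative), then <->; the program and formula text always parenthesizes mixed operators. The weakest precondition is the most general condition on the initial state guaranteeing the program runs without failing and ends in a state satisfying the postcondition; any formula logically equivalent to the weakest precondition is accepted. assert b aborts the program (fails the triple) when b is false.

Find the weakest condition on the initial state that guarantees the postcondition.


Working backward. After the program, c must hold.
Before ok := not w: c
Before t := on <-> c: c
Before on := on or (not t): c
Then branch requires c; else branch requires (not on) and c.
Before the if: ((w <-> ok) -> c) and ((not (w <-> ok)) -> ((not on) and c))
Answer: WP = ((w <-> ok) -> c) and ((not (w <-> ok)) -> ((not on) and c))


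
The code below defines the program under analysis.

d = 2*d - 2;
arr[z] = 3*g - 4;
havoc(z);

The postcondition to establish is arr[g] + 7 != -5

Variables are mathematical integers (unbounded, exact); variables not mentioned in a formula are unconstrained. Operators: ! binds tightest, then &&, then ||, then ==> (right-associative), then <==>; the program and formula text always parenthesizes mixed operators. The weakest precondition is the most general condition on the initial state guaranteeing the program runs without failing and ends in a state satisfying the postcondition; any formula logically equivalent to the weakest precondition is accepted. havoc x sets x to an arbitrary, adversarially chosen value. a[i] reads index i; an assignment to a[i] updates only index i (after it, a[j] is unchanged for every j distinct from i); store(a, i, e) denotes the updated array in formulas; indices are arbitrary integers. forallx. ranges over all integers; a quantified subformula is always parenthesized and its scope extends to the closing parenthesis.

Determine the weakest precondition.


Working backward. After the program, the postcondition arr[g] + 7 != -5 must hold; in canonical form it is arr[g] != -12.
Before havoc z: arr[g] != -12
Before arr[z] := 3*g - 4: store(arr, z, 3*g - 4)[g] != -12
Before d := 2*d - 2: store(arr, z, 3*g - 4)[g] != -12
Answer: WP = store(arr, z, 3*g - 4)[g] != -12


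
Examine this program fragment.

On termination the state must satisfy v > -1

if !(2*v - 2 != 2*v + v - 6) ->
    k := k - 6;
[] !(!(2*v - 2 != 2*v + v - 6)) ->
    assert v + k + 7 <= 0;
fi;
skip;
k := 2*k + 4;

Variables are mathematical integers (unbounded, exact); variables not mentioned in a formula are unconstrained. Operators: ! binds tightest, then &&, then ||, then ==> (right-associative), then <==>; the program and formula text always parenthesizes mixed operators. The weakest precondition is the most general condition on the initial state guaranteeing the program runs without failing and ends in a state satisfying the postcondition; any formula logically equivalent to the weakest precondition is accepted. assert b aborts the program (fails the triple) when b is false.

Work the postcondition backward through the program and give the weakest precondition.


Working backward. After the program, v > -1 must hold.
Before k := 2*k + 4: v > -1
Before skip: v > -1
Then branch requires v > -1; else branch requires k + v <= -7 && v > -1.
Before the if: ((!(v != 4)) ==> v > -1) && (v != 4 ==> (k + v <= -7 && v > -1))
Answer: WP = ((!(v != 4)) ==> v > -1) && (v != 4 ==> (k + v <= -7 && v > -1))


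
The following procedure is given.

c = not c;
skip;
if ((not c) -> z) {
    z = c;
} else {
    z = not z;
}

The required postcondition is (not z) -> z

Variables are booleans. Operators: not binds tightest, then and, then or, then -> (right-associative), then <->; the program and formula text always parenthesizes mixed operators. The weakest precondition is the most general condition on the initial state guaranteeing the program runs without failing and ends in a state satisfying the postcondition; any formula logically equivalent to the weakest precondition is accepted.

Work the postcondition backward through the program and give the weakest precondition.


Working backward. After the program, (not z) -> z must hold.
Then branch requires (not c) -> c; else branch requires z -> (not z).
Before the if: (((not c) -> z) -> ((not c) -> c)) and ((not ((not c) -> z)) -> (z -> (not z)))
Before skip: (((not c) -> z) -> ((not c) -> c)) and ((not ((not c) -> z)) -> (z -> (not z)))
Before c := not c: ((c -> z) -> (c -> (not c))) and ((not (c -> z)) -> (z -> (not z)))
Answer: WP = ((c -> z) -> (c -> (not c))) and ((not (c -> z)) -> (z -> (not z)))


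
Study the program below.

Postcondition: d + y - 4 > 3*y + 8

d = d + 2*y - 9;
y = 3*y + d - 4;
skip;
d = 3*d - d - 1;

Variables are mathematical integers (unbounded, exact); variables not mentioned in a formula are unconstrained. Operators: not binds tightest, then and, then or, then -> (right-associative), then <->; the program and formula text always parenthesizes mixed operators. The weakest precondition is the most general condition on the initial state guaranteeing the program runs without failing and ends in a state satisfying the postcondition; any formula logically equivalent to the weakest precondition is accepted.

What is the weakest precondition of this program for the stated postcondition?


Working backward. After the program, the postcondition d + y - 4 > 3*y + 8 must hold; in canonical form it is d > 2*y + 12.
Before d := 3*d - d - 1: 2*d > 2*y + 13
Before skip: 2*d > 2*y + 13
Before y := 3*y + d - 4: 6*y < -5
Before d := d + 2*y - 9: 6*y < -5
Answer: WP = 6*y < -5


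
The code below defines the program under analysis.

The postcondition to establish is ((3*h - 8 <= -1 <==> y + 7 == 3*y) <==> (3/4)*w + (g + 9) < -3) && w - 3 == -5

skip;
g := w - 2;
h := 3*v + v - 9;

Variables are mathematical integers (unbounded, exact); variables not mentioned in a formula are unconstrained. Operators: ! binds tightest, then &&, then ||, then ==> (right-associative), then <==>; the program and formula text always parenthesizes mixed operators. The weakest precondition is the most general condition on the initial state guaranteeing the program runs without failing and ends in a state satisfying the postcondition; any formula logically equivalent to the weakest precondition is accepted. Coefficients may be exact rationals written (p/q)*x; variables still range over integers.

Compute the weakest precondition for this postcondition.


Working backward. After the program, the postcondition ((3*h - 8 <= -1 <==> y + 7 == 3*y) <==> (3/4)*w + (g + 9) < -3) && w - 3 == -5 must hold; in canonical form it is ((3*h <= 7 <==> 2*y == 7) <==> g + (3/4)*w < -12) && w == -2.
Before h := 3*v + v - 9: ((12*v <= 34 <==> 2*y == 7) <==> g + (3/4)*w < -12) && w == -2
Before g := w - 2: ((12*v <= 34 <==> 2*y == 7) <==> (7/4)*w < -10) && w == -2
Before skip: ((12*v <= 34 <==> 2*y == 7) <==> (7/4)*w < -10) && w == -2
Answer: WP = ((12*v <= 34 <==> 2*y == 7) <==> (7/4)*w < -10) && w == -2


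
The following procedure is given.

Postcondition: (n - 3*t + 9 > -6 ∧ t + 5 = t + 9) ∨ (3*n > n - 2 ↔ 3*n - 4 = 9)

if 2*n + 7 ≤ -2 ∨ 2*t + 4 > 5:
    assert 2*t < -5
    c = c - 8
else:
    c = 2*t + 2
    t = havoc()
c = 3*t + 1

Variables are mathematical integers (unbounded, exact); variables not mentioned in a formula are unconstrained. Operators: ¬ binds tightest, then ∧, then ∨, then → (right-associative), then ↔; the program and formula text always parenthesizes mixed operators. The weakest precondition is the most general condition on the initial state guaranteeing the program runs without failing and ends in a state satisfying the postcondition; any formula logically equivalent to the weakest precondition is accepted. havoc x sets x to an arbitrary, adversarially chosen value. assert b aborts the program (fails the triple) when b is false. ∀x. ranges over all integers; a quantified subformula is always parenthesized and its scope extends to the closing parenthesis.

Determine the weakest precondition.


Working backward. After the program, the postcondition (n - 3*t + 9 > -6 ∧ t + 5 = t + 9) ∨ (3*n > n - 2 ↔ 3*n - 4 = 9) must hold; in canonical form it is 2*n > -2 ↔ 3*n = 13.
Before c := 3*t + 1: 2*n > -2 ↔ 3*n = 13
Then branch requires 2*t < -5 ∧ (2*n > -2 ↔ 3*n = 13); else branch requires 2*n > -2 ↔ 3*n = 13.
Before the if: ((2*n ≤ -9 ∨ 2*t > 1) → (2*t < -5 ∧ (2*n > -2 ↔ 3*n = 13))) ∧ ((¬(2*n ≤ -9 ∨ 2*t > 1)) → (2*n > -2 ↔ 3*n = 13))
Answer: WP = ((2*n ≤ -9 ∨ 2*t > 1) → (2*t < -5 ∧ (2*n > -2 ↔ 3*n = 13))) ∧ ((¬(2*n ≤ -9 ∨ 2*t > 1)) → (2*n > -2 ↔ 3*n = 13))


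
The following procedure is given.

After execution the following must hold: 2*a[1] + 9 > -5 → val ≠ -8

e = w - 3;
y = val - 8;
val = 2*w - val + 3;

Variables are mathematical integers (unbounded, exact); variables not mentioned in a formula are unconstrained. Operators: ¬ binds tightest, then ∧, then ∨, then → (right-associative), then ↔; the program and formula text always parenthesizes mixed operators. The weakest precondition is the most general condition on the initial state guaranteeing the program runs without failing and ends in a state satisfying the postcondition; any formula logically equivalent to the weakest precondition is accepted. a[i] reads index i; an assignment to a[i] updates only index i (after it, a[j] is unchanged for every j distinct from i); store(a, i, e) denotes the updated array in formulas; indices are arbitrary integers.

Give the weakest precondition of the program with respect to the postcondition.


Working backward. After the program, the postcondition 2*a[1] + 9 > -5 → val ≠ -8 must hold; in canonical form it is 2*a[1] > -14 → val ≠ -8.
Before val := 2*w - val + 3: 2*a[1] > -14 → 2*w ≠ val - 11
Before y := val - 8: 2*a[1] > -14 → 2*w ≠ val - 11
Before e := w - 3: 2*a[1] > -14 → 2*w ≠ val - 11
Answer: WP = 2*a[1] > -14 → 2*w ≠ val - 11


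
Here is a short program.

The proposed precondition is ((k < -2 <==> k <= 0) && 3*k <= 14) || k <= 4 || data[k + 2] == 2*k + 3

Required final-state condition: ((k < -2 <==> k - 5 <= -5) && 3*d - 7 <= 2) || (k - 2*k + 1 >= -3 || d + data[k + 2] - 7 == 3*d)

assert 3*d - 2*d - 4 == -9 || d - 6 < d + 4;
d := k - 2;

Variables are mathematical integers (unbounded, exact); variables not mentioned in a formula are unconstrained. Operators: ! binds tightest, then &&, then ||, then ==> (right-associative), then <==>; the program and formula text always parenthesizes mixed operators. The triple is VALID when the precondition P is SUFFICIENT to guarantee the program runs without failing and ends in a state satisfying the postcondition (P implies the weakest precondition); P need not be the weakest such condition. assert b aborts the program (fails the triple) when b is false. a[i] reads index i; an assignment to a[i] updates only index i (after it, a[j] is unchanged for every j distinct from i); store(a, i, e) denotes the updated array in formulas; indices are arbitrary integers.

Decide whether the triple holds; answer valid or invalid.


Working backward. After the program, the postcondition ((k < -2 <==> k - 5 <= -5) && 3*d - 7 <= 2) || (k - 2*k + 1 >= -3 || d + data[k + 2] - 7 == 3*d) must hold; in canonical form it is ((k < -2 <==> k <= 0) && 3*d <= 9) || k <= 4 || data[k + 2] == 2*d + 7.
Before d := k - 2: ((k < -2 <==> k <= 0) && 3*k <= 15) || k <= 4 || data[k + 2] == 2*k + 3
Before assert 3*d - 2*d - 4 == -9 || d - 6 < d + 4: ((k < -2 <==> k <= 0) && 3*k <= 15) || k <= 4 || data[k + 2] == 2*k + 3
The weakest precondition is ((k < -2 <==> k <= 0) && 3*k <= 15) || k <= 4 || data[k + 2] == 2*k + 3.
Check whether ((k < -2 <==> k <= 0) && 3*k <= 14) || k <= 4 || data[k + 2] == 2*k + 3 implies it.
Every state satisfying the precondition satisfies the weakest precondition: the implication holds.
Answer: valid


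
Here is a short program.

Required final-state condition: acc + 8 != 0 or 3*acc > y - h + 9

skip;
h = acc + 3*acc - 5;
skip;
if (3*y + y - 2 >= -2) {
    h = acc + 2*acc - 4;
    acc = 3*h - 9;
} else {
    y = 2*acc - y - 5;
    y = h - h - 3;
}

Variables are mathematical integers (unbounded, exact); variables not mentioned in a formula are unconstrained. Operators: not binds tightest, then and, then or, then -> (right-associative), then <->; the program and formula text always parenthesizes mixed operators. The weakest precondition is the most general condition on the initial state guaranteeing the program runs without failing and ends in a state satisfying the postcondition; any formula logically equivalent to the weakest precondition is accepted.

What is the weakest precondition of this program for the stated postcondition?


Working backward. After the program, the postcondition acc + 8 != 0 or 3*acc > y - h + 9 must hold; in canonical form it is acc != -8 or 3*acc + h > y + 9.
Then branch requires 9*acc != 13 or 30*acc > y + 76; else branch requires acc != -8 or 3*acc + h > 6.
Before the if: (4*y >= 0 -> (9*acc != 13 or 30*acc > y + 76)) and ((not (4*y >= 0)) -> (acc != -8 or 3*acc + h > 6))
Before skip: (4*y >= 0 -> (9*acc != 13 or 30*acc > y + 76)) and ((not (4*y >= 0)) -> (acc != -8 or 3*acc + h > 6))
Before h := acc + 3*acc - 5: (4*y >= 0 -> (9*acc != 13 or 30*acc > y + 76)) and ((not (4*y >= 0)) -> (acc != -8 or 7*acc > 11))
Before skip: (4*y >= 0 -> (9*acc != 13 or 30*acc > y + 76)) and ((not (4*y >= 0)) -> (acc != -8 or 7*acc > 11))
Answer: WP = (4*y >= 0 -> (9*acc != 13 or 30*acc > y + 76)) and ((not (4*y >= 0)) -> (acc != -8 or 7*acc > 11))


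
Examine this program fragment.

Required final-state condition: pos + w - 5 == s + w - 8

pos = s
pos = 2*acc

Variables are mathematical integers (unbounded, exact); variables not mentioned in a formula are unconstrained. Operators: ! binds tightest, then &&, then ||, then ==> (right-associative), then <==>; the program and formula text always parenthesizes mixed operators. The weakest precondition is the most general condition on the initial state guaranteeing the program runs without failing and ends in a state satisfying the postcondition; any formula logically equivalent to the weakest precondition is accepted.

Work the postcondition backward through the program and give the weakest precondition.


Working backward. After the program, the postcondition pos + w - 5 == s + w - 8 must hold; in canonical form it is pos == s - 3.
Before pos := 2*acc: 2*acc == s - 3
Before pos := s: 2*acc == s - 3
Answer: WP = 2*acc == s - 3


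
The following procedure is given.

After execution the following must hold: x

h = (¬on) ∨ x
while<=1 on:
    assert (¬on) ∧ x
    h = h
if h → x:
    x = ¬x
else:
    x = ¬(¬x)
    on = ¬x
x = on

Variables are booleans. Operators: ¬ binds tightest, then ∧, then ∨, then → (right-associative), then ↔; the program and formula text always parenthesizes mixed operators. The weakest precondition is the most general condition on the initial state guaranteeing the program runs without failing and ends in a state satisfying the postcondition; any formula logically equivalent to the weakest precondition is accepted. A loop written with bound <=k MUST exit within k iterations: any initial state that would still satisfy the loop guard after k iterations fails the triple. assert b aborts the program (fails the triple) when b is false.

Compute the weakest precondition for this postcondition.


Working backward. After the program, x must hold.
Before x := on: on
Then branch requires on; else branch requires ¬x.
Before the if: ((h → x) → on) ∧ ((¬(h → x)) → (¬x))
Before the loop (bound <=1), unroll the exhaustion recursion (WP_0 = exit-now case; WP_j = one more guarded iteration, up to j = 1):
  WP_0: (¬on) ∧ ((h → x) → on) ∧ ((¬(h → x)) → (¬x))
  WP_1: (on → ((¬on) ∧ x ∧ ((h → x) → on) ∧ ((¬(h → x)) → (¬x)))) ∧ ((¬on) → (((h → x) → on) ∧ ((¬(h → x)) → (¬x))))
So before the loop: (on → ((¬on) ∧ x ∧ ((h → x) → on) ∧ ((¬(h → x)) → (¬x)))) ∧ ((¬on) → (((h → x) → on) ∧ ((¬(h → x)) → (¬x))))
Before h := (¬on) ∨ x: (on → ((¬on) ∧ x ∧ ((((¬on) ∨ x) → x) → on) ∧ ((¬(((¬on) ∨ x) → x)) → (¬x)))) ∧ ((¬on) → (((((¬on) ∨ x) → x) → on) ∧ ((¬(((¬on) ∨ x) → x)) → (¬x))))
Answer: WP = (on → ((¬on) ∧ x ∧ ((((¬on) ∨ x) → x) → on) ∧ ((¬(((¬on) ∨ x) → x)) → (¬x)))) ∧ ((¬on) → (((((¬on) ∨ x) → x) → on) ∧ ((¬(((¬on) ∨ x) → x)) → (¬x))))


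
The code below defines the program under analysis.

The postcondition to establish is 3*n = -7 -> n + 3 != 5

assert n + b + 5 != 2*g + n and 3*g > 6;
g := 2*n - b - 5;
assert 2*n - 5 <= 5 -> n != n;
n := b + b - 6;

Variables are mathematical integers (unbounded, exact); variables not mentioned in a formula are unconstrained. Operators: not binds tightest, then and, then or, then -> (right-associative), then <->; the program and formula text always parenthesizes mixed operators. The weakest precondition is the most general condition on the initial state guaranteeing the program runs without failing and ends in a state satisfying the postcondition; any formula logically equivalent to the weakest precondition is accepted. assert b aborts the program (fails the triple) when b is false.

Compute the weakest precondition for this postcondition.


Working backward. After the program, the postcondition 3*n = -7 -> n + 3 != 5 must hold; in canonical form it is 3*n = -7 -> n != 2.
Before n := b + b - 6: 6*b = 11 -> 2*b != 8
Before assert 2*n - 5 <= 5 -> n != n: (not (2*n <= 10)) and (6*b = 11 -> 2*b != 8)
Before g := 2*n - b - 5: (not (2*n <= 10)) and (6*b = 11 -> 2*b != 8)
Before assert n + b + 5 != 2*g + n and 3*g > 6: b != 2*g - 5 and 3*g > 6 and (not (2*n <= 10)) and (6*b = 11 -> 2*b != 8)
Answer: WP = b != 2*g - 5 and 3*g > 6 and (not (2*n <= 10)) and (6*b = 11 -> 2*b != 8)


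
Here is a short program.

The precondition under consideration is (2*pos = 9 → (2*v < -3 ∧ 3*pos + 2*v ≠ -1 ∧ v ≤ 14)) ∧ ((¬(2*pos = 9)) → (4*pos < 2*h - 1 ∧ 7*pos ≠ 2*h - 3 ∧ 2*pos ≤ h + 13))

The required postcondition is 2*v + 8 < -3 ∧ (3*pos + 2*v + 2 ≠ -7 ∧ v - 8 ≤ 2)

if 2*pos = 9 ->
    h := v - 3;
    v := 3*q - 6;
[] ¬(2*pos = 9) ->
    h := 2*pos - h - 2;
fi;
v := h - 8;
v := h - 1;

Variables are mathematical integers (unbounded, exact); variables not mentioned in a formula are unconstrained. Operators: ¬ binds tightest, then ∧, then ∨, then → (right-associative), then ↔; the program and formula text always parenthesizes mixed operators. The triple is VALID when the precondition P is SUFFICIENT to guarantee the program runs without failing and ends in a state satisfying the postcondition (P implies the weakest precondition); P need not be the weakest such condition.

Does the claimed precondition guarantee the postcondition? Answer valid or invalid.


Working backward. After the program, the postcondition 2*v + 8 < -3 ∧ (3*pos + 2*v + 2 ≠ -7 ∧ v - 8 ≤ 2) must hold; in canonical form it is 2*v < -11 ∧ 3*pos + 2*v ≠ -9 ∧ v ≤ 10.
Before v := h - 1: 2*h < -9 ∧ 2*h + 3*pos ≠ -7 ∧ h ≤ 11
Before v := h - 8: 2*h < -9 ∧ 2*h + 3*pos ≠ -7 ∧ h ≤ 11
Then branch requires 2*v < -3 ∧ 3*pos + 2*v ≠ -1 ∧ v ≤ 14; else branch requires 4*pos < 2*h - 5 ∧ 7*pos ≠ 2*h - 3 ∧ 2*pos ≤ h + 13.
Before the if: (2*pos = 9 → (2*v < -3 ∧ 3*pos + 2*v ≠ -1 ∧ v ≤ 14)) ∧ ((¬(2*pos = 9)) → (4*pos < 2*h - 5 ∧ 7*pos ≠ 2*h - 3 ∧ 2*pos ≤ h + 13))
The weakest precondition is (2*pos = 9 → (2*v < -3 ∧ 3*pos + 2*v ≠ -1 ∧ v ≤ 14)) ∧ ((¬(2*pos = 9)) → (4*pos < 2*h - 5 ∧ 7*pos ≠ 2*h - 3 ∧ 2*pos ≤ h + 13)).
Check whether (2*pos = 9 → (2*v < -3 ∧ 3*pos + 2*v ≠ -1 ∧ v ≤ 14)) ∧ ((¬(2*pos = 9)) → (4*pos < 2*h - 1 ∧ 7*pos ≠ 2*h - 3 ∧ 2*pos ≤ h + 13)) implies it.
Countermodel: at the initial state h = 2, pos = 0, v = 0, the precondition holds but the weakest precondition fails.
Answer: invalid


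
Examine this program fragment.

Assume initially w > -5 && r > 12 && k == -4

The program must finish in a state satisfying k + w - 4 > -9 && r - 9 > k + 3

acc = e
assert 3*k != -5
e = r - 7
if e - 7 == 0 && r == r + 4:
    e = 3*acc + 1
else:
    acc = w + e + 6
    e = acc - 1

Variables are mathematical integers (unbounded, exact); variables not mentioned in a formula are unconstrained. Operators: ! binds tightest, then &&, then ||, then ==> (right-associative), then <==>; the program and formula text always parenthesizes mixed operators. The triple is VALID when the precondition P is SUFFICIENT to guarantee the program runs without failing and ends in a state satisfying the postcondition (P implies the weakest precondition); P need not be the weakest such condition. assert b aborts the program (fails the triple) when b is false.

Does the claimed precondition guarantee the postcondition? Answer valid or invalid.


Working backward. After the program, the postcondition k + w - 4 > -9 && r - 9 > k + 3 must hold; in canonical form it is k + w > -5 && r > k + 12.
Then branch requires k + w > -5 && r > k + 12; else branch requires k + w > -5 && r > k + 12.
Before the if: k + w > -5 && r > k + 12
Before e := r - 7: k + w > -5 && r > k + 12
Before assert 3*k != -5: 3*k != -5 && k + w > -5 && r > k + 12
Before acc := e: 3*k != -5 && k + w > -5 && r > k + 12
The weakest precondition is 3*k != -5 && k + w > -5 && r > k + 12.
Check whether w > -5 && r > 12 && k == -4 implies it.
Countermodel: at the initial state k = -4, r = 13, w = -1, the precondition holds but the weakest precondition fails.
Answer: invalid


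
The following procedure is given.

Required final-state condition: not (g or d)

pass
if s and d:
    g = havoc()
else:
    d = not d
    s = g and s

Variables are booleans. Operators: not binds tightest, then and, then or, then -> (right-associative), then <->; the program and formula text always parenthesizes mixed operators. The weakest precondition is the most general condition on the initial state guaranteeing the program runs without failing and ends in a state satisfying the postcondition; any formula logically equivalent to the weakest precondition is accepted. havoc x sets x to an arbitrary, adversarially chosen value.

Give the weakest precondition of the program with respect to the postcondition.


Working backward. After the program, not (g or d) must hold.
Then branch requires false; else branch requires not (g or (not d)).
Before the if: (not (s and d)) and ((not (s and d)) -> (not (g or (not d))))
Before skip: (not (s and d)) and ((not (s and d)) -> (not (g or (not d))))
Answer: WP = (not (s and d)) and ((not (s and d)) -> (not (g or (not d))))


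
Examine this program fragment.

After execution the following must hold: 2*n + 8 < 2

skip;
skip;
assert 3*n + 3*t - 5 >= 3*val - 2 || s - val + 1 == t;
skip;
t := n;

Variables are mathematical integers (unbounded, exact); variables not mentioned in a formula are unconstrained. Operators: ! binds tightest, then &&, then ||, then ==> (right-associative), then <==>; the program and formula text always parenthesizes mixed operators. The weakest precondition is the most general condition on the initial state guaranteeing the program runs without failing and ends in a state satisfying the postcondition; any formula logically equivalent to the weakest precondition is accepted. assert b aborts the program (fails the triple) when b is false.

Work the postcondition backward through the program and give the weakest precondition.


Working backward. After the program, the postcondition 2*n + 8 < 2 must hold; in canonical form it is 2*n < -6.
Before t := n: 2*n < -6
Before skip: 2*n < -6
Before assert 3*n + 3*t - 5 >= 3*val - 2 || s - val + 1 == t: (3*n + 3*t >= 3*val + 3 || s == t + val - 1) && 2*n < -6
Before skip: (3*n + 3*t >= 3*val + 3 || s == t + val - 1) && 2*n < -6
Before skip: (3*n + 3*t >= 3*val + 3 || s == t + val - 1) && 2*n < -6
Answer: WP = (3*n + 3*t >= 3*val + 3 || s == t + val - 1) && 2*n < -6


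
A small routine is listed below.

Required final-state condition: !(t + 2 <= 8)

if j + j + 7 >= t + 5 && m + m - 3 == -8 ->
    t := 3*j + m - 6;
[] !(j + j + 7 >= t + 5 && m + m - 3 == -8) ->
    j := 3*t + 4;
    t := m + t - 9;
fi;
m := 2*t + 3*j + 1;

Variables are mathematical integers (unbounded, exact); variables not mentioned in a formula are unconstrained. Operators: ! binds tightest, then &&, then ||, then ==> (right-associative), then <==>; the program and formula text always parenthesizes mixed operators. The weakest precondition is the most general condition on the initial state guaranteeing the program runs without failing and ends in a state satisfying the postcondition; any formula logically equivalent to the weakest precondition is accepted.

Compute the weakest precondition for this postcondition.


Working backward. After the program, the postcondition !(t + 2 <= 8) must hold; in canonical form it is !(t <= 6).
Before m := 2*t + 3*j + 1: !(t <= 6)
Then branch requires !(3*j + m <= 12); else branch requires !(m + t <= 15).
Before the if: ((2*j >= t - 2 && 2*m == -5) ==> (!(3*j + m <= 12))) && ((!(2*j >= t - 2 && 2*m == -5)) ==> (!(m + t <= 15)))
Answer: WP = ((2*j >= t - 2 && 2*m == -5) ==> (!(3*j + m <= 12))) && ((!(2*j >= t - 2 && 2*m == -5)) ==> (!(m + t <= 15)))


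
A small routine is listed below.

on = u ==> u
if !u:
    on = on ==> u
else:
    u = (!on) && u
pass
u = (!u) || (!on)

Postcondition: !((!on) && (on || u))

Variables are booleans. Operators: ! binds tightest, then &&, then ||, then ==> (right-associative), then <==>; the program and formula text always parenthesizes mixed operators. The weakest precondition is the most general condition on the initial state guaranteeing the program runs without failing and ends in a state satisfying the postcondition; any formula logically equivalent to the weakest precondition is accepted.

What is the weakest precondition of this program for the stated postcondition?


Working backward. After the program, !((!on) && (on || u)) must hold.
Before u := (!u) || (!on): on
Before skip: on
Then branch requires on ==> u; else branch requires on.
Before the if: ((!u) ==> (on ==> u)) && (u ==> on)
Before on := u ==> u: (!u) ==> u
Answer: WP = (!u) ==> u


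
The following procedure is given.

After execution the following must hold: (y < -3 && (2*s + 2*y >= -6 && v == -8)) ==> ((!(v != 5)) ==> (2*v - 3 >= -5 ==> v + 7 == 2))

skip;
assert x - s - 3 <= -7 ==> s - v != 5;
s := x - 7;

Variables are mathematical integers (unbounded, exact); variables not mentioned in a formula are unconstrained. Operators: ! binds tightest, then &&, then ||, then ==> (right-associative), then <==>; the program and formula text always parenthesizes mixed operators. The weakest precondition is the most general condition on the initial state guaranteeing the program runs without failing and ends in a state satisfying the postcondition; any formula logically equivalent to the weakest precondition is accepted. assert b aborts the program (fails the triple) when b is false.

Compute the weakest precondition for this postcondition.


Working backward. After the program, the postcondition (y < -3 && (2*s + 2*y >= -6 && v == -8)) ==> ((!(v != 5)) ==> (2*v - 3 >= -5 ==> v + 7 == 2)) must hold; in canonical form it is (y < -3 && 2*s + 2*y >= -6 && v == -8) ==> ((!(v != 5)) ==> (2*v >= -2 ==> v == -5)).
Before s := x - 7: (y < -3 && 2*x + 2*y >= 8 && v == -8) ==> ((!(v != 5)) ==> (2*v >= -2 ==> v == -5))
Before assert x - s - 3 <= -7 ==> s - v != 5: (x <= s - 4 ==> s != v + 5) && ((y < -3 && 2*x + 2*y >= 8 && v == -8) ==> ((!(v != 5)) ==> (2*v >= -2 ==> v == -5)))
Before skip: (x <= s - 4 ==> s != v + 5) && ((y < -3 && 2*x + 2*y >= 8 && v == -8) ==> ((!(v != 5)) ==> (2*v >= -2 ==> v == -5)))
Answer: WP = (x <= s - 4 ==> s != v + 5) && ((y < -3 && 2*x + 2*y >= 8 && v == -8) ==> ((!(v != 5)) ==> (2*v >= -2 ==> v == -5)))


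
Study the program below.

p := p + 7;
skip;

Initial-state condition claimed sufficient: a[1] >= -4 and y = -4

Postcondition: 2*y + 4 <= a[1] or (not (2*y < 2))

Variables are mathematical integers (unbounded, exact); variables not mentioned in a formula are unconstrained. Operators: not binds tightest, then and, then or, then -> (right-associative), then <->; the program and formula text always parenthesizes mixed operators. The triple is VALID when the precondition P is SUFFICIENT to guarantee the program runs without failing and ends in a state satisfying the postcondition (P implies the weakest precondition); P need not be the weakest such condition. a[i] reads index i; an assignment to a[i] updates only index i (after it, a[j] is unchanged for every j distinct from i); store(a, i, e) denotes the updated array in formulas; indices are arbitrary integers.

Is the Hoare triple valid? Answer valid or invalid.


Working backward. After the program, the postcondition 2*y + 4 <= a[1] or (not (2*y < 2)) must hold; in canonical form it is 2*y <= a[1] - 4 or (not (2*y < 2)).
Before skip: 2*y <= a[1] - 4 or (not (2*y < 2))
Before p := p + 7: 2*y <= a[1] - 4 or (not (2*y < 2))
The weakest precondition is 2*y <= a[1] - 4 or (not (2*y < 2)).
Check whether a[1] >= -4 and y = -4 implies it.
Every state satisfying the precondition satisfies the weakest precondition: the implication holds.
Answer: valid


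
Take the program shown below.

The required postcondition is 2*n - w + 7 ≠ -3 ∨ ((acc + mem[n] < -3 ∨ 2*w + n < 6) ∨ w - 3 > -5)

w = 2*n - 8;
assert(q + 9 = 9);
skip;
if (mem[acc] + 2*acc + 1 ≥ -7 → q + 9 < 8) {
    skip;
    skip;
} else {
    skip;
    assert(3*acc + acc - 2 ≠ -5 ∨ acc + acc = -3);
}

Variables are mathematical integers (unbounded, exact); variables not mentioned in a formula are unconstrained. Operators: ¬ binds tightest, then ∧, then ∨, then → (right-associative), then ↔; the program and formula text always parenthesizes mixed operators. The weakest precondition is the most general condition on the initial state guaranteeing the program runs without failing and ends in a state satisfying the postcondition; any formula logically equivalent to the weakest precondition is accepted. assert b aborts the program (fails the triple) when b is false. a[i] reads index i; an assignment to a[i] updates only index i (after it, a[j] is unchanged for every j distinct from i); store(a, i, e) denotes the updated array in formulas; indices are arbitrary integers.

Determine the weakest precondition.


Working backward. After the program, the postcondition 2*n - w + 7 ≠ -3 ∨ ((acc + mem[n] < -3 ∨ 2*w + n < 6) ∨ w - 3 > -5) must hold; in canonical form it is 2*n ≠ w - 10 ∨ mem[n] + acc < -3 ∨ n + 2*w < 6 ∨ w > -2.
Then branch requires 2*n ≠ w - 10 ∨ mem[n] + acc < -3 ∨ n + 2*w < 6 ∨ w > -2; else branch requires (4*acc ≠ -3 ∨ 2*acc = -3) ∧ (2*n ≠ w - 10 ∨ mem[n] + acc < -3 ∨ n + 2*w < 6 ∨ w > -2).
Before the if: ((mem[acc] + 2*acc ≥ -8 → q < -1) → (2*n ≠ w - 10 ∨ mem[n] + acc < -3 ∨ n + 2*w < 6 ∨ w > -2)) ∧ ((¬(mem[acc] + 2*acc ≥ -8 → q < -1)) → ((4*acc ≠ -3 ∨ 2*acc = -3) ∧ (2*n ≠ w - 10 ∨ mem[n] + acc < -3 ∨ n + 2*w < 6 ∨ w > -2)))
Before skip: ((mem[acc] + 2*acc ≥ -8 → q < -1) → (2*n ≠ w - 10 ∨ mem[n] + acc < -3 ∨ n + 2*w < 6 ∨ w > -2)) ∧ ((¬(mem[acc] + 2*acc ≥ -8 → q < -1)) → ((4*acc ≠ -3 ∨ 2*acc = -3) ∧ (2*n ≠ w - 10 ∨ mem[n] + acc < -3 ∨ n + 2*w < 6 ∨ w > -2)))
Before assert q + 9 = 9: q = 0 ∧ ((mem[acc] + 2*acc ≥ -8 → q < -1) → (2*n ≠ w - 10 ∨ mem[n] + acc < -3 ∨ n + 2*w < 6 ∨ w > -2)) ∧ ((¬(mem[acc] + 2*acc ≥ -8 → q < -1)) → ((4*acc ≠ -3 ∨ 2*acc = -3) ∧ (2*n ≠ w - 10 ∨ mem[n] + acc < -3 ∨ n + 2*w < 6 ∨ w > -2)))
Before w := 2*n - 8: q = 0 ∧ ((¬(mem[acc] + 2*acc ≥ -8 → q < -1)) → (4*acc ≠ -3 ∨ 2*acc = -3))
Answer: WP = q = 0 ∧ ((¬(mem[acc] + 2*acc ≥ -8 → q < -1)) → (4*acc ≠ -3 ∨ 2*acc = -3))


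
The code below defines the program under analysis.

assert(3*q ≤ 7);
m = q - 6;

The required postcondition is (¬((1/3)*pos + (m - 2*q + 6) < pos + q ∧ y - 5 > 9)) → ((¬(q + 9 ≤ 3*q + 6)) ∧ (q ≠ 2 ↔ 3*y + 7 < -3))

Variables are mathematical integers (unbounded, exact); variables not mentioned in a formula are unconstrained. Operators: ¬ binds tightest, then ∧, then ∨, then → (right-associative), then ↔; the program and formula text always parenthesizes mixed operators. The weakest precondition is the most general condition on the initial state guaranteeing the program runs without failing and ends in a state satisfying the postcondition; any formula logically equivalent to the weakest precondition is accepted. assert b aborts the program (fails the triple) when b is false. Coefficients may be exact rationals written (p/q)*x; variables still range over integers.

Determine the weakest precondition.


Working backward. After the program, the postcondition (¬((1/3)*pos + (m - 2*q + 6) < pos + q ∧ y - 5 > 9)) → ((¬(q + 9 ≤ 3*q + 6)) ∧ (q ≠ 2 ↔ 3*y + 7 < -3)) must hold; in canonical form it is (¬(m < (2/3)*pos + 3*q - 6 ∧ y > 14)) → ((¬(2*q ≥ 3)) ∧ (q ≠ 2 ↔ 3*y < -10)).
Before m := q - 6: (¬((2/3)*pos + 2*q > 0 ∧ y > 14)) → ((¬(2*q ≥ 3)) ∧ (q ≠ 2 ↔ 3*y < -10))
Before assert 3*q ≤ 7: 3*q ≤ 7 ∧ ((¬((2/3)*pos + 2*q > 0 ∧ y > 14)) → ((¬(2*q ≥ 3)) ∧ (q ≠ 2 ↔ 3*y < -10)))
Answer: WP = 3*q ≤ 7 ∧ ((¬((2/3)*pos + 2*q > 0 ∧ y > 14)) → ((¬(2*q ≥ 3)) ∧ (q ≠ 2 ↔ 3*y < -10)))


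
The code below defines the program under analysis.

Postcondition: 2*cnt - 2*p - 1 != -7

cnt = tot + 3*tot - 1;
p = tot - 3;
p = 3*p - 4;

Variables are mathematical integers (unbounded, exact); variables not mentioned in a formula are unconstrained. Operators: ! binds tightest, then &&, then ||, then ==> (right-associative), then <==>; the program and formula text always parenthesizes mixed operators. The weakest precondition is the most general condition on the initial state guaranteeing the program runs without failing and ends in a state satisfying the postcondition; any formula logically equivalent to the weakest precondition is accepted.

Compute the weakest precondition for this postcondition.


Working backward. After the program, the postcondition 2*cnt - 2*p - 1 != -7 must hold; in canonical form it is 2*cnt != 2*p - 6.
Before p := 3*p - 4: 2*cnt != 6*p - 14
Before p := tot - 3: 2*cnt != 6*tot - 32
Before cnt := tot + 3*tot - 1: 2*tot != -30
Answer: WP = 2*tot != -30
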